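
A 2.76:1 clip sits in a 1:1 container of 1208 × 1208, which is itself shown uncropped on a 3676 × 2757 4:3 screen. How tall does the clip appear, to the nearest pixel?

999 px

2.76:1 in 1208×1208: fills the width, so the clip is 1208.00 × 437.68.
Second fit — the 1:1 canvas into 3676×2757 spans the height: 2757.00 × 2757.00 (×2.2823 from 1208×1208).
The clip scales with it: height 437.68 × 2.2823 ≈ 998.91.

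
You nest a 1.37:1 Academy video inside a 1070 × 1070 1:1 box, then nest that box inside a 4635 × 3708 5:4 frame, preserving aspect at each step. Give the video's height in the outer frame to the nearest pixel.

2707 px

1.37:1 Academy in 1070×1070: fills the width, so the video is 1070.00 × 781.02.
1:1 in 4635×3708: fills the height, so the intermediate becomes 3708.00 × 3708.00 — a scale of ×3.4654.
So the video's height is 781.02 × 3.4654 ≈ 2706.57.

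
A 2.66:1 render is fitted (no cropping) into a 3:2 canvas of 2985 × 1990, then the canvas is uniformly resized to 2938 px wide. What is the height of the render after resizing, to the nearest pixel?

1105 px

At 2985×1990 the render is width-limited, so height = 2985 / 2.660 ≈ 1122.18 px.
The frame scales by 2938/2985 = 0.9843; 1122.18 × 0.9843 ≈ 1104.51 px.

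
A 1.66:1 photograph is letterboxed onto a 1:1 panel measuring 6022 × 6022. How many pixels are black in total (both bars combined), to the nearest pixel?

14418409 pixels

1.66:1 is wider than 1:1, so it spans the full width.
Content height = 6022 / 1.660 ≈ 3627.7108 px.
Leftover height: 6022 − 3627.7108 = 2394.2892 px.
Bar area = 2394.2892 × 6022 ≈ 14418409 px.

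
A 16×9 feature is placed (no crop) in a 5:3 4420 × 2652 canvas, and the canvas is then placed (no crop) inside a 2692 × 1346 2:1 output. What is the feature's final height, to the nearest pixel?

First fit — 16×9 into 4420×2652 spans the width: 4420.00 × 2486.25.
5:3 in 2692×1346: fills the height, so the intermediate becomes 2243.33 × 1346.00 — a scale of ×0.5075.
The feature scales with it: height 2486.25 × 0.5075 ≈ 1261.88.

1262 px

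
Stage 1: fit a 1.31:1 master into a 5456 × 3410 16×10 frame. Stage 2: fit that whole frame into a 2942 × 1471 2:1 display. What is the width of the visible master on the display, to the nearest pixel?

1927 px

Inside the 5456×3410 canvas the master is height-limited at 4467.10 × 3410.00.
The 16×10 canvas is height-limited in 2942×1471, giving 2353.60 × 1471.00; scale factor 0.4314.
So the master's width is 4467.10 × 0.4314 ≈ 1927.01.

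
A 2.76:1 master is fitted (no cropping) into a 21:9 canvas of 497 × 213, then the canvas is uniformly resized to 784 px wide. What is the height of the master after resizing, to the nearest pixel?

Fitted into 497×213, the master spans the width; its height is 497 / 2.760 ≈ 180.07 px.
The frame scales by 784/497 = 1.5775; 180.07 × 1.5775 ≈ 284.06 px.

284 px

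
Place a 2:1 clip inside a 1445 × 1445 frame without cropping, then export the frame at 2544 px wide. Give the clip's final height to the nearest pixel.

In the 1445×1445 frame the clip fills the width: height = 1445 × 1/2 ≈ 722.50 px.
The frame scales by 2544/1445 = 1.7606; 722.50 × 1.7606 ≈ 1272.00 px.

1272 px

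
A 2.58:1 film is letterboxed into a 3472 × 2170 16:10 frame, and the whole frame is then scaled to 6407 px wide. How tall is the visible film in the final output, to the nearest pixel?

In the 3472×2170 frame the film fills the width: height = 3472 / 2.580 ≈ 1345.74 px.
Resizing to 6407 px wide multiplies everything by 1.8453: 1345.74 → 2483.33 px.

2483 px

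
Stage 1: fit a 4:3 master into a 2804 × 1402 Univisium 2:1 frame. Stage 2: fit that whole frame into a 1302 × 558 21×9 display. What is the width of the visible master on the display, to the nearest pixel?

Inside the 2804×1402 canvas the master is height-limited at 1869.33 × 1402.00.
The Univisium 2:1 canvas is height-limited in 1302×558, giving 1116.00 × 558.00; scale factor 0.3980.
The master scales with it: width 1869.33 × 0.3980 ≈ 744.00.

744 px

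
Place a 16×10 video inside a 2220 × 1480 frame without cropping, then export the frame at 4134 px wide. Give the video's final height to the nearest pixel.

At 2220×1480 the video is width-limited, so height = 2220 × 10/16 ≈ 1387.50 px.
Scaling 2220 → 4134 is ×1.8622, so the height becomes 1387.50 × 1.8622 ≈ 2583.75 px.

2584 px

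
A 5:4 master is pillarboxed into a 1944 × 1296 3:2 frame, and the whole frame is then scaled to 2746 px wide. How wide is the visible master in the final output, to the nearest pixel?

Fitted into 1944×1296, the master spans the height; its width is 1296 × 5/4 ≈ 1620.00 px.
Resizing to 2746 px wide multiplies everything by 1.4126: 1620.00 → 2288.33 px.

2288 px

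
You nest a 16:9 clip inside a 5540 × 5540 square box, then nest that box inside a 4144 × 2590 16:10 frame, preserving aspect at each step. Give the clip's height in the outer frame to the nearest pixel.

1457 px

First fit — 16:9 into 5540×5540 spans the width: 5540.00 × 3116.25.
square in 4144×2590: fills the height, so the intermediate becomes 2590.00 × 2590.00 — a scale of ×0.4675.
Applying the same ×0.4675: 3116.25 → 1456.88.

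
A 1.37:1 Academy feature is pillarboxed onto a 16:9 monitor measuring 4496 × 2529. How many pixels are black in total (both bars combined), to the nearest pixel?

2608082 pixels

Since 1.370 < 1.778, the feature is height-limited.
That makes the image 3464.7300 px wide (2529 × 1.370).
Leftover width: 4496 − 3464.7300 = 1031.2700 px.
Across the 2529-px span: 1031.2700 × 2529 ≈ 2608082 px.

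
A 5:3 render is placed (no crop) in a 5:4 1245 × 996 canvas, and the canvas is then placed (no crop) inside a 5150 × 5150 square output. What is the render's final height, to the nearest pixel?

Inside the 1245×996 canvas the render is width-limited at 1245.00 × 747.00.
5:4 in 5150×5150: fills the width, so the intermediate becomes 5150.00 × 4120.00 — a scale of ×4.1365.
The render scales with it: height 747.00 × 4.1365 ≈ 3090.00.

3090 px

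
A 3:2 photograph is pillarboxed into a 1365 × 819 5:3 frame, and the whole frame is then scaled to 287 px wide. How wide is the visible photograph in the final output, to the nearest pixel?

258 px

In the 1365×819 frame the photograph fills the height: width = 819 × 3/2 ≈ 1228.50 px.
The frame scales by 287/1365 = 0.2103; 1228.50 × 0.2103 ≈ 258.30 px.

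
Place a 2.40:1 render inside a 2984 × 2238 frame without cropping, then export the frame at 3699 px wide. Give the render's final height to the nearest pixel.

Fitted into 2984×2238, the render spans the width; its height is 2984 / 2.400 ≈ 1243.33 px.
Resizing to 3699 px wide multiplies everything by 1.2396: 1243.33 → 1541.25 px.

1541 px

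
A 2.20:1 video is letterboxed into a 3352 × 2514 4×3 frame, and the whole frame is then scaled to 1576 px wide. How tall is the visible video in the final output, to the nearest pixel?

716 px

At 3352×2514 the video is width-limited, so height = 3352 / 2.200 ≈ 1523.64 px.
The frame scales by 1576/3352 = 0.4702; 1523.64 × 0.4702 ≈ 716.36 px.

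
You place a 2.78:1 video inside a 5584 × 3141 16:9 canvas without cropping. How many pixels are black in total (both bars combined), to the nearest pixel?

2.78:1 (2.780) > 16:9 (1.778), so the video fills the width.
That makes the image 2008.6331 px tall (5584 / 2.780).
Black = 3141 − 2008.6331 = 1132.3669 px.
That's 1132.3669 × 5584 ≈ 6323137 black pixels.

6323137 pixels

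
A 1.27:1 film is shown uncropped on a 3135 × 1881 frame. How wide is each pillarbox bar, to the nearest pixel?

373 px

1.27:1 (1.270) < 5:3 (1.667), so the film fills the height.
Content width = 1881 × 1.270 ≈ 2388.87 px.
Leftover width: 3135 − 2388.87 = 746.13 px → 373.06 each side.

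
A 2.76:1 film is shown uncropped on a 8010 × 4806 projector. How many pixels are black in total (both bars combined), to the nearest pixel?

15249647 pixels

2.76:1 (2.760) > 5:3 (1.667), so the film fills the width.
That makes the image 2902.1739 px tall (8010 / 2.760).
Leftover height: 4806 − 2902.1739 = 1903.8261 px.
That's 1903.8261 × 8010 ≈ 15249647 black pixels.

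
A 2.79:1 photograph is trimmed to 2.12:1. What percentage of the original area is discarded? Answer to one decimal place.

2.12:1 is narrower than 2.79:1, so the crop keeps the full height and trims the width.
Area ratio = (2.120)/(2.790) = 75.99%; the remaining 24.01% is cropped out.

24.0%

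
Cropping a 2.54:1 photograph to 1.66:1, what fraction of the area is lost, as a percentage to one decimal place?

1.66:1 is narrower than 2.54:1, so the crop keeps the full height and trims the width.
Area ratio = (1.660)/(2.540) = 65.35%; the remaining 34.65% is cropped out.

34.6%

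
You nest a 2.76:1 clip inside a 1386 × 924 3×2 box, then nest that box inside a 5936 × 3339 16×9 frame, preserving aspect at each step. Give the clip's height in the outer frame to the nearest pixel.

Inside the 1386×924 canvas the clip is width-limited at 1386.00 × 502.17.
Second fit — the 3×2 canvas into 5936×3339 spans the height: 5008.50 × 3339.00 (×3.6136 from 1386×924).
Applying the same ×3.6136: 502.17 → 1814.67.

1815 px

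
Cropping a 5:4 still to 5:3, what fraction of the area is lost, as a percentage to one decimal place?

The width stays; only height is cut (since 5:3 is wider than 5:4).
Area ratio = (1.250)/(1.667) = 75.00%; the remaining 25.00% is cropped out.

25.0%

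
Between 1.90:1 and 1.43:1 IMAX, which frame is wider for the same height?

1.90:1

1.9 and 1.43; 1.9 > 1.43.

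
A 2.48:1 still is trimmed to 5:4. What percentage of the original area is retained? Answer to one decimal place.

50.4%

5:4 is narrower than 2.48:1, so the crop keeps the full height and trims the width.
(1.250)/(2.480) ≈ 0.504 of the area survives.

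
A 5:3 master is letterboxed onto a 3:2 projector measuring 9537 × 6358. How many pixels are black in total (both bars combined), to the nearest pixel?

6063625 pixels

5:3 is wider than 3:2, so it spans the full width.
That makes the image 5722.2000 px tall (9537 × 3/5).
Black = 6358 − 5722.2000 = 635.8000 px.
That's 635.8000 × 9537 ≈ 6063625 black pixels.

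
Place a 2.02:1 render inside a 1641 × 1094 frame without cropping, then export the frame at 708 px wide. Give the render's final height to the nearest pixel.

In the 1641×1094 frame the render fills the width: height = 1641 / 2.020 ≈ 812.38 px.
The frame scales by 708/1641 = 0.4314; 812.38 × 0.4314 ≈ 350.50 px.

350 px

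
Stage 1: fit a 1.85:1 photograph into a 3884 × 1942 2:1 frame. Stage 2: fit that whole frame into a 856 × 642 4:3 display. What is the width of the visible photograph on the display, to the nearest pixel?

792 px

Inside the 3884×1942 canvas the photograph is height-limited at 3592.70 × 1942.00.
The 2:1 canvas is width-limited in 856×642, giving 856.00 × 428.00; scale factor 0.2204.
The photograph scales with it: width 3592.70 × 0.2204 ≈ 791.80.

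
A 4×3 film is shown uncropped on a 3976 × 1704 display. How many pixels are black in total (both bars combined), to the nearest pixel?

4×3 is narrower than 21:9, so it spans the full height.
That makes the image 2272.0000 px wide (1704 × 4/3).
3976 − 2272.0000 = 1704.0000 px of bars.
That's 1704.0000 × 1704 ≈ 2903616 black pixels.

2903616 pixels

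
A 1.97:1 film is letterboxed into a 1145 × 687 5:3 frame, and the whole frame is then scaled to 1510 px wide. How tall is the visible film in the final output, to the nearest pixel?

Fitted into 1145×687, the film spans the width; its height is 1145 / 1.970 ≈ 581.22 px.
Resizing to 1510 px wide multiplies everything by 1.3188: 581.22 → 766.50 px.

766 px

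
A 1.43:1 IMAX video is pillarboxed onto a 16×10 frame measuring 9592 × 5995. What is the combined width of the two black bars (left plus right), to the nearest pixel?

1019 px

Since 1.430 < 1.600, the video is height-limited.
That makes the image 8572.85 px wide (5995 × 1.430).
Leftover width: 9592 − 8572.85 = 1019.15 px.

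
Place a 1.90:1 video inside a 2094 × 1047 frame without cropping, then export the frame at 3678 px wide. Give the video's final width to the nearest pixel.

3494 px

Fitted into 2094×1047, the video spans the height; its width is 1047 × 1.900 ≈ 1989.30 px.
Scaling 2094 → 3678 is ×1.7564, so the width becomes 1989.30 × 1.7564 ≈ 3494.10 px.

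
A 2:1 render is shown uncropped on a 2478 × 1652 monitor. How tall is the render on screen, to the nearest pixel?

Since 2.000 > 1.500, the render is width-limited.
That makes the image 1239.00 px tall (2478 × 1/2).

1239 px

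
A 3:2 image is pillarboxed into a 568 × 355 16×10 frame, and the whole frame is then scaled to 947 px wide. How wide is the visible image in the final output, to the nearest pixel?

888 px

Fitted into 568×355, the image spans the height; its width is 355 × 3/2 ≈ 532.50 px.
Resizing to 947 px wide multiplies everything by 1.6673: 532.50 → 887.81 px.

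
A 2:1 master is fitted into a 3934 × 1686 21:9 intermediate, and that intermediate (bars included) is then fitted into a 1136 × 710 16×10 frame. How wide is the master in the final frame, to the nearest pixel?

974 px

First fit — 2:1 into 3934×1686 spans the height: 3372.00 × 1686.00.
The 21:9 canvas is width-limited in 1136×710, giving 1136.00 × 486.86; scale factor 0.2888.
The master scales with it: width 3372.00 × 0.2888 ≈ 973.71.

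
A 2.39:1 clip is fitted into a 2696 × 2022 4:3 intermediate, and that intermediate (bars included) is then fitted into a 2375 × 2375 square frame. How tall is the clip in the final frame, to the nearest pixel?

Inside the 2696×2022 canvas the clip is width-limited at 2696.00 × 1128.03.
Second fit — the 4:3 canvas into 2375×2375 spans the width: 2375.00 × 1781.25 (×0.8809 from 2696×2022).
The clip scales with it: height 1128.03 × 0.8809 ≈ 993.72.

994 px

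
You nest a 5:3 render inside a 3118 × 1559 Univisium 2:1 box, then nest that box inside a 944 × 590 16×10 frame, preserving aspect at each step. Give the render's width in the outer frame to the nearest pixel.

5:3 in 3118×1559: fills the height, so the render is 2598.33 × 1559.00.
Univisium 2:1 in 944×590: fills the width, so the intermediate becomes 944.00 × 472.00 — a scale of ×0.3028.
The render scales with it: width 2598.33 × 0.3028 ≈ 786.67.

787 px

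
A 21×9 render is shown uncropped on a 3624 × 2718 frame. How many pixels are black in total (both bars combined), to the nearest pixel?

4221442 pixels

21×9 (2.333) > 4×3 (1.333), so the render fills the width.
That makes the image 1553.1429 px tall (3624 × 9/21).
2718 − 1553.1429 = 1164.8571 px of bars.
Across the 3624-px span: 1164.8571 × 3624 ≈ 4221442 px.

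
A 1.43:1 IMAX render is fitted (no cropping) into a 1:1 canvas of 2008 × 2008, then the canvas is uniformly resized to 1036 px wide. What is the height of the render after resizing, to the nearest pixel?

724 px

In the 2008×2008 frame the render fills the width: height = 2008 / 1.430 ≈ 1404.20 px.
Scaling 2008 → 1036 is ×0.5159, so the height becomes 1404.20 × 0.5159 ≈ 724.48 px.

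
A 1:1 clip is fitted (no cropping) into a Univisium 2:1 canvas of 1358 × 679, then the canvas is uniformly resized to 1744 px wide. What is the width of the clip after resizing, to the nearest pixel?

872 px

Fitted into 1358×679, the clip spans the height; its width is 679 × 1/1 ≈ 679.00 px.
The frame scales by 1744/1358 = 1.2842; 679.00 × 1.2842 ≈ 872.00 px.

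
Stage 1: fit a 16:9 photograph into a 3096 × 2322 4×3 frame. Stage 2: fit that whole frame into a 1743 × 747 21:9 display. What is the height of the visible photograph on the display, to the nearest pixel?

First fit — 16:9 into 3096×2322 spans the width: 3096.00 × 1741.50.
Second fit — the 4×3 canvas into 1743×747 spans the height: 996.00 × 747.00 (×0.3217 from 3096×2322).
Applying the same ×0.3217: 1741.50 → 560.25.

560 px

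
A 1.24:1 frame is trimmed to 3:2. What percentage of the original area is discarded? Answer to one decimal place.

17.3%

Going from 1.24:1 to 3:2 means cutting height while keeping width.
Fraction kept = (1.240)/(1.500) ≈ 82.67%, so 17.33% is lost.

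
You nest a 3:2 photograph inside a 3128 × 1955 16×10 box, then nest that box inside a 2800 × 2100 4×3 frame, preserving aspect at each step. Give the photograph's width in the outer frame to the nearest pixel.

First fit — 3:2 into 3128×1955 spans the height: 2932.50 × 1955.00.
Second fit — the 16×10 canvas into 2800×2100 spans the width: 2800.00 × 1750.00 (×0.8951 from 3128×1955).
So the photograph's width is 2932.50 × 0.8951 ≈ 2625.00.

2625 px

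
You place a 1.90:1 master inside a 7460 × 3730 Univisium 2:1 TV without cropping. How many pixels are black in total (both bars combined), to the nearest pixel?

1391290 pixels

1.90:1 (1.900) < Univisium 2:1 (2.000), so the master fills the height.
That makes the image 7087.0000 px wide (3730 × 1.900).
7460 − 7087.0000 = 373.0000 px of bars.
That's 373.0000 × 3730 ≈ 1391290 black pixels.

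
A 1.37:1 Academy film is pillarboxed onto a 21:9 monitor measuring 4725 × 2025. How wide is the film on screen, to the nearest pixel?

1.37:1 Academy (1.370) < 21:9 (2.333), so the film fills the height.
That makes the image 2774.25 px wide (2025 × 1.370).

2774 px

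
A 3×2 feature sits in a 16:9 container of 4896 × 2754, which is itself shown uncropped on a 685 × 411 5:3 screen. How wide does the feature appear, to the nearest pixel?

First fit — 3×2 into 4896×2754 spans the height: 4131.00 × 2754.00.
16:9 in 685×411: fills the width, so the intermediate becomes 685.00 × 385.31 — a scale of ×0.1399.
The feature scales with it: width 4131.00 × 0.1399 ≈ 577.97.

578 px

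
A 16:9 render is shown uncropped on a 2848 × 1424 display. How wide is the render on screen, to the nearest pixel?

2532 px

16:9 (1.778) < 2:1 (2.000), so the render fills the height.
The render is 1424 × 16/9 ≈ 2531.56 px wide.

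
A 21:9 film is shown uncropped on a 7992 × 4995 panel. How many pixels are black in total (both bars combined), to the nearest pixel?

21:9 (2.333) > 16:10 (1.600), so the film fills the width.
The film is 7992 × 9/21 ≈ 3425.1429 px tall.
Black = 4995 − 3425.1429 = 1569.8571 px.
Across the 7992-px span: 1569.8571 × 7992 ≈ 12546298 px.

12546298 pixels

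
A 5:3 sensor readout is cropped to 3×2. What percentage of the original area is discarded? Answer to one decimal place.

Going from 5:3 to 3×2 means cutting width while keeping height.
(1.500)/(1.667) ≈ 0.900 of the area survives, leaving 10.00% discarded.

10.0%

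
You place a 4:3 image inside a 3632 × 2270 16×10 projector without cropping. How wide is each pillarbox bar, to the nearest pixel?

303 px

Since 1.333 < 1.600, the image is height-limited.
Content width = 2270 × 4/3 ≈ 3026.67 px.
3632 − 3026.67 = 605.33 px of bars (302.67 each).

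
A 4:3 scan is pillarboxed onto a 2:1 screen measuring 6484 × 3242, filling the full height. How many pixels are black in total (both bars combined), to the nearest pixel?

That makes the image 4322.6667 px wide (3242 × 4/3).
Black = 6484 − 4322.6667 = 2161.3333 px.
Across the 3242-px span: 2161.3333 × 3242 ≈ 7007043 px.

7007043 pixels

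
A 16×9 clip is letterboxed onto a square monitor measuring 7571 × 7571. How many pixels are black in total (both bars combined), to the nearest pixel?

25077518 pixels

Since 1.778 > 1.000, the clip is width-limited.
The clip is 7571 × 9/16 ≈ 4258.6875 px tall.
7571 − 4258.6875 = 3312.3125 px of bars.
That's 3312.3125 × 7571 ≈ 25077518 black pixels.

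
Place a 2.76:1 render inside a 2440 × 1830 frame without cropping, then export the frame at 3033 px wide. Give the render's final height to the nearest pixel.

1099 px

In the 2440×1830 frame the render fills the width: height = 2440 / 2.760 ≈ 884.06 px.
Resizing to 3033 px wide multiplies everything by 1.2430: 884.06 → 1098.91 px.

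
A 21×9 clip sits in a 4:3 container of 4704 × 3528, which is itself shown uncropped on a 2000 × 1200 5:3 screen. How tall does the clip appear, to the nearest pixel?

686 px

Inside the 4704×3528 canvas the clip is width-limited at 4704.00 × 2016.00.
4:3 in 2000×1200: fills the height, so the intermediate becomes 1600.00 × 1200.00 — a scale of ×0.3401.
The clip scales with it: height 2016.00 × 0.3401 ≈ 685.71.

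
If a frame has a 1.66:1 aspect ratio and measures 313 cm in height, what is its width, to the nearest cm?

520 cm

At 1.66:1, 313 × 1.660 ≈ 519.58.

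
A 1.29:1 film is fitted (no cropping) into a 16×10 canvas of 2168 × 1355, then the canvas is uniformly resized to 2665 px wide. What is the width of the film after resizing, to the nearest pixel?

At 2168×1355 the film is height-limited, so width = 1355 × 1.290 ≈ 1747.95 px.
Resizing to 2665 px wide multiplies everything by 1.2292: 1747.95 → 2148.66 px.

2149 px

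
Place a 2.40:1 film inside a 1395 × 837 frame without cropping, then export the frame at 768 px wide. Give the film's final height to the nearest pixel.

320 px

Fitted into 1395×837, the film spans the width; its height is 1395 / 2.400 ≈ 581.25 px.
The frame scales by 768/1395 = 0.5505; 581.25 × 0.5505 ≈ 320.00 px.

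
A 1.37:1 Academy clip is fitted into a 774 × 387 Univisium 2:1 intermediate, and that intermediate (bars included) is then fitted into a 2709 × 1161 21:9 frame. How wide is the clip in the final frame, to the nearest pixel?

1591 px

1.37:1 Academy in 774×387: fills the height, so the clip is 530.19 × 387.00.
The Univisium 2:1 canvas is height-limited in 2709×1161, giving 2322.00 × 1161.00; scale factor 3.0000.
The clip scales with it: width 530.19 × 3.0000 ≈ 1590.57.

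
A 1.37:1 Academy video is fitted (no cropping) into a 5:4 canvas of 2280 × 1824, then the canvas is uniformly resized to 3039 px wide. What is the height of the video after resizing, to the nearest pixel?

2218 px

Fitted into 2280×1824, the video spans the width; its height is 2280 / 1.370 ≈ 1664.23 px.
Resizing to 3039 px wide multiplies everything by 1.3329: 1664.23 → 2218.25 px.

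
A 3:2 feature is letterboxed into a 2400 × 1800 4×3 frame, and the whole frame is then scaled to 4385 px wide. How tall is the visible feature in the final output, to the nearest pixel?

Fitted into 2400×1800, the feature spans the width; its height is 2400 × 2/3 ≈ 1600.00 px.
Resizing to 4385 px wide multiplies everything by 1.8271: 1600.00 → 2923.33 px.

2923 px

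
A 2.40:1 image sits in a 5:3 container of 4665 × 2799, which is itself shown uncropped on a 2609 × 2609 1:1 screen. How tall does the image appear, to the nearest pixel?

Inside the 4665×2799 canvas the image is width-limited at 4665.00 × 1943.75.
Second fit — the 5:3 canvas into 2609×2609 spans the width: 2609.00 × 1565.40 (×0.5593 from 4665×2799).
Applying the same ×0.5593: 1943.75 → 1087.08.

1087 px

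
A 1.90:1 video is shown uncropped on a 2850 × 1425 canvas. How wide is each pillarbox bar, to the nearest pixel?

71 px

1.90:1 (1.900) < 2:1 (2.000), so the video fills the height.
Content width = 1425 × 1.900 ≈ 2707.50 px.
2850 − 2707.50 = 142.50 px of bars (71.25 each).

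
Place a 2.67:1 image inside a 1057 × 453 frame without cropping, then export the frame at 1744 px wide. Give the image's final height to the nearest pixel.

In the 1057×453 frame the image fills the width: height = 1057 / 2.670 ≈ 395.88 px.
Resizing to 1744 px wide multiplies everything by 1.6500: 395.88 → 653.18 px.

653 px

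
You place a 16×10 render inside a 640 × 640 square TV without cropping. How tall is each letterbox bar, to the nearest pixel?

120 px

Since 1.600 > 1.000, the render is width-limited.
That makes the image 400.00 px tall (640 × 10/16).
640 − 400.00 = 240.00 px of bars (120.00 each).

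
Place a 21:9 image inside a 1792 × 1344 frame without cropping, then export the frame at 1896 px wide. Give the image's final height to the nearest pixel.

At 1792×1344 the image is width-limited, so height = 1792 × 9/21 ≈ 768.00 px.
The frame scales by 1896/1792 = 1.0580; 768.00 × 1.0580 ≈ 812.57 px.

813 px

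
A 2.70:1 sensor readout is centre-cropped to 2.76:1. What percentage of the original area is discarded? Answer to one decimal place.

2.2%

Going from 2.70:1 to 2.76:1 means cutting height while keeping width.
Fraction kept = (2.700)/(2.760) ≈ 97.83%, so 2.17% is lost.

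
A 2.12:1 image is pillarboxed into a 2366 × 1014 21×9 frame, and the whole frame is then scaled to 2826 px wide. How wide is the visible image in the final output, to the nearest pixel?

Fitted into 2366×1014, the image spans the height; its width is 1014 × 2.120 ≈ 2149.68 px.
Resizing to 2826 px wide multiplies everything by 1.1944: 2149.68 → 2567.62 px.

2568 px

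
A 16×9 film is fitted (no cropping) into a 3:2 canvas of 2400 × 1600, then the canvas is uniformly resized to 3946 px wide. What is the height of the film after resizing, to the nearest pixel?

2220 px

In the 2400×1600 frame the film fills the width: height = 2400 × 9/16 ≈ 1350.00 px.
Scaling 2400 → 3946 is ×1.6442, so the height becomes 1350.00 × 1.6442 ≈ 2219.62 px.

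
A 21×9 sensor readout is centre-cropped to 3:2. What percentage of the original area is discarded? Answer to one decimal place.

35.7%

The height stays; only width is cut (since 3:2 is narrower than 21×9).
Area ratio = (1.500)/(2.333) = 64.29%; the remaining 35.71% is cropped out.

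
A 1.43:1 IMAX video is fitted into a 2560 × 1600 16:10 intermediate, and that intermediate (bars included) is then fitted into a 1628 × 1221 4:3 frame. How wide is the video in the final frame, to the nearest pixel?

1455 px

First fit — 1.43:1 IMAX into 2560×1600 spans the height: 2288.00 × 1600.00.
The 16:10 canvas is width-limited in 1628×1221, giving 1628.00 × 1017.50; scale factor 0.6359.
The video scales with it: width 2288.00 × 0.6359 ≈ 1455.03.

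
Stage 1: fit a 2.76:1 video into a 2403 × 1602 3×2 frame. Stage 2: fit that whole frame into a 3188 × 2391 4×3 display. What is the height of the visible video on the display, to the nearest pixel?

2.76:1 in 2403×1602: fills the width, so the video is 2403.00 × 870.65.
The 3×2 canvas is width-limited in 3188×2391, giving 3188.00 × 2125.33; scale factor 1.3267.
So the video's height is 870.65 × 1.3267 ≈ 1155.07.

1155 px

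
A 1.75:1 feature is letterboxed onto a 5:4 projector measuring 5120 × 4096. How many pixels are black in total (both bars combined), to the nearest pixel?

Since 1.750 > 1.250, the feature is width-limited.
The feature is 5120 / 1.750 ≈ 2925.7143 px tall.
4096 − 2925.7143 = 1170.2857 px of bars.
That's 1170.2857 × 5120 ≈ 5991863 black pixels.

5991863 pixels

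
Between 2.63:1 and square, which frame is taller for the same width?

square

2.63 and square = 1; 2.63 > 1. The smaller width-to-height ratio is the taller frame.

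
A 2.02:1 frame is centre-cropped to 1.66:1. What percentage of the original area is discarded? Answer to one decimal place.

17.8%

The height stays; only width is cut (since 1.66:1 is narrower than 2.02:1).
Fraction kept = (1.660)/(2.020) ≈ 82.18%, so 17.82% is lost.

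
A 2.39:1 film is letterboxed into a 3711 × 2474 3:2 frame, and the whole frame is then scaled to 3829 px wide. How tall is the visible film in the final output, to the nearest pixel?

1602 px

Fitted into 3711×2474, the film spans the width; its height is 3711 / 2.390 ≈ 1552.72 px.
Resizing to 3829 px wide multiplies everything by 1.0318: 1552.72 → 1602.09 px.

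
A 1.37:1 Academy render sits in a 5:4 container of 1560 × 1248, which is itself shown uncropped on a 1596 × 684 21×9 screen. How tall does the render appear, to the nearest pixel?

First fit — 1.37:1 Academy into 1560×1248 spans the width: 1560.00 × 1138.69.
The 5:4 canvas is height-limited in 1596×684, giving 855.00 × 684.00; scale factor 0.5481.
Applying the same ×0.5481: 1138.69 → 624.09.

624 px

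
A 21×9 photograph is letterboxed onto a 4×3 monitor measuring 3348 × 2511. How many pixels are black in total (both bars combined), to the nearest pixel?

3602926 pixels

Since 2.333 > 1.333, the photograph is width-limited.
The photograph is 3348 × 9/21 ≈ 1434.8571 px tall.
Black = 2511 − 1434.8571 = 1076.1429 px.
Bar area = 1076.1429 × 3348 ≈ 3602926 px.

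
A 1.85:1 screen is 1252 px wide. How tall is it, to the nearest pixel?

At 1.85:1, 1252 / 1.850 ≈ 676.76.

677 px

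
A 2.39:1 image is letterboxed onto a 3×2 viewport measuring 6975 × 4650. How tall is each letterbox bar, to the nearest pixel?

Since 2.390 > 1.500, the image is width-limited.
Content height = 6975 / 2.390 ≈ 2918.41 px.
4650 − 2918.41 = 1731.59 px of bars (865.79 each).

866 px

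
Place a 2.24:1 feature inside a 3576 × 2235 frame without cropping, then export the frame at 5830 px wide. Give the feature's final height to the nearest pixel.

2603 px

At 3576×2235 the feature is width-limited, so height = 3576 / 2.240 ≈ 1596.43 px.
Scaling 3576 → 5830 is ×1.6303, so the height becomes 1596.43 × 1.6303 ≈ 2602.68 px.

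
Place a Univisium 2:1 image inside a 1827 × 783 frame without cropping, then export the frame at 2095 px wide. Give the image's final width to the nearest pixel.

In the 1827×783 frame the image fills the height: width = 783 × 2/1 ≈ 1566.00 px.
Resizing to 2095 px wide multiplies everything by 1.1467: 1566.00 → 1795.71 px.

1796 px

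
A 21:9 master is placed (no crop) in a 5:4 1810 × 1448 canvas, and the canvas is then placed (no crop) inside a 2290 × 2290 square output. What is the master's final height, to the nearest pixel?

981 px

First fit — 21:9 into 1810×1448 spans the width: 1810.00 × 775.71.
Second fit — the 5:4 canvas into 2290×2290 spans the width: 2290.00 × 1832.00 (×1.2652 from 1810×1448).
The master scales with it: height 775.71 × 1.2652 ≈ 981.43.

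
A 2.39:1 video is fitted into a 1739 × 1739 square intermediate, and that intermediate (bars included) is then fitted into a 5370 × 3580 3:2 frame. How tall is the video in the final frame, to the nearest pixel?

First fit — 2.39:1 into 1739×1739 spans the width: 1739.00 × 727.62.
square in 5370×3580: fills the height, so the intermediate becomes 3580.00 × 3580.00 — a scale of ×2.0587.
Applying the same ×2.0587: 727.62 → 1497.91.

1498 px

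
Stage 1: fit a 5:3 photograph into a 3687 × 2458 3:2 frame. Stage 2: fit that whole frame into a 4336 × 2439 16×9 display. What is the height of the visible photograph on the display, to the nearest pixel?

2195 px

5:3 in 3687×2458: fills the width, so the photograph is 3687.00 × 2212.20.
The 3:2 canvas is height-limited in 4336×2439, giving 3658.50 × 2439.00; scale factor 0.9923.
The photograph scales with it: height 2212.20 × 0.9923 ≈ 2195.10.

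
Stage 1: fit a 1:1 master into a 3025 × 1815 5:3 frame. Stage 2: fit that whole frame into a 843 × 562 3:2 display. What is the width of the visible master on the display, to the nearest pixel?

506 px

Inside the 3025×1815 canvas the master is height-limited at 1815.00 × 1815.00.
5:3 in 843×562: fills the width, so the intermediate becomes 843.00 × 505.80 — a scale of ×0.2787.
Applying the same ×0.2787: 1815.00 → 505.80.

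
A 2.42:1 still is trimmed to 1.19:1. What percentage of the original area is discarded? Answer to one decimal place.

50.8%

The height stays; only width is cut (since 1.19:1 is narrower than 2.42:1).
Area ratio = (1.190)/(2.420) = 49.17%; the remaining 50.83% is cropped out.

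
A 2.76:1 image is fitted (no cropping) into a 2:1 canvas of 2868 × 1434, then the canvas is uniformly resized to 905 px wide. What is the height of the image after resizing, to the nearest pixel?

At 2868×1434 the image is width-limited, so height = 2868 / 2.760 ≈ 1039.13 px.
The frame scales by 905/2868 = 0.3156; 1039.13 × 0.3156 ≈ 327.90 px.

328 px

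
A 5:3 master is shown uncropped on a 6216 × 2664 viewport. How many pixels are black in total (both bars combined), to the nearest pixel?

4731264 pixels

5:3 is narrower than 21:9, so it spans the full height.
That makes the image 4440.0000 px wide (2664 × 5/3).
Black = 6216 − 4440.0000 = 1776.0000 px.
Across the 2664-px span: 1776.0000 × 2664 ≈ 4731264 px.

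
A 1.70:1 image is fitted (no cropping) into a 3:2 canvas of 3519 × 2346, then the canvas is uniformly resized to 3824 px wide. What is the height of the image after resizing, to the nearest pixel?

Fitted into 3519×2346, the image spans the width; its height is 3519 / 1.700 ≈ 2070.00 px.
The frame scales by 3824/3519 = 1.0867; 2070.00 × 1.0867 ≈ 2249.41 px.

2249 px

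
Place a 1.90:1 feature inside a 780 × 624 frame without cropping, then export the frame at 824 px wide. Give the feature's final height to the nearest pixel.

434 px

In the 780×624 frame the feature fills the width: height = 780 / 1.900 ≈ 410.53 px.
Resizing to 824 px wide multiplies everything by 1.0564: 410.53 → 433.68 px.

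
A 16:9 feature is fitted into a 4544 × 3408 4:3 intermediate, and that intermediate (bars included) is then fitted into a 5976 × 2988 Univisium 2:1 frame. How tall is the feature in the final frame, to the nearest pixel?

Inside the 4544×3408 canvas the feature is width-limited at 4544.00 × 2556.00.
4:3 in 5976×2988: fills the height, so the intermediate becomes 3984.00 × 2988.00 — a scale of ×0.8768.
Applying the same ×0.8768: 2556.00 → 2241.00.

2241 px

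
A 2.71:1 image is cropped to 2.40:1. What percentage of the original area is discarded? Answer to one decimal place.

The height stays; only width is cut (since 2.40:1 is narrower than 2.71:1).
(2.400)/(2.710) ≈ 0.886 of the area survives, leaving 11.44% discarded.

11.4%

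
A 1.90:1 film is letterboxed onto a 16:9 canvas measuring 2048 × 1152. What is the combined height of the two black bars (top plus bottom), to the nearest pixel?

1.90:1 (1.900) > 16:9 (1.778), so the film fills the width.
That makes the image 1077.89 px tall (2048 / 1.900).
Leftover height: 1152 − 1077.89 = 74.11 px.

74 px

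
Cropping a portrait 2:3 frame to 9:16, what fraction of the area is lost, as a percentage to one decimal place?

15.6%

Going from portrait 2:3 to 9:16 means cutting width while keeping height.
Area ratio = (0.562)/(0.667) = 84.38%; the remaining 15.62% is cropped out.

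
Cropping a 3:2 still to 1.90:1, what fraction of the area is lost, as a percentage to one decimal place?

The width stays; only height is cut (since 1.90:1 is wider than 3:2).
Area ratio = (1.500)/(1.900) = 78.95%; the remaining 21.05% is cropped out.

21.1%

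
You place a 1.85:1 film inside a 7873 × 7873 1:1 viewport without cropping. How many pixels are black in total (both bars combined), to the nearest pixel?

28479194 pixels

1.85:1 (1.850) > 1:1 (1.000), so the film fills the width.
Content height = 7873 / 1.850 ≈ 4255.6757 px.
7873 − 4255.6757 = 3617.3243 px of bars.
Across the 7873-px span: 3617.3243 × 7873 ≈ 28479194 px.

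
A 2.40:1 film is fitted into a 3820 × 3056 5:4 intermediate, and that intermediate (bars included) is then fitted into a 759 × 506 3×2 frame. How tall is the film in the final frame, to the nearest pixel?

264 px

2.40:1 in 3820×3056: fills the width, so the film is 3820.00 × 1591.67.
The 5:4 canvas is height-limited in 759×506, giving 632.50 × 506.00; scale factor 0.1656.
The film scales with it: height 1591.67 × 0.1656 ≈ 263.54.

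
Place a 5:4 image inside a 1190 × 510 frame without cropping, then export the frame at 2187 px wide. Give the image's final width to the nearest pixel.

1172 px

Fitted into 1190×510, the image spans the height; its width is 510 × 5/4 ≈ 637.50 px.
The frame scales by 2187/1190 = 1.8378; 637.50 × 1.8378 ≈ 1171.61 px.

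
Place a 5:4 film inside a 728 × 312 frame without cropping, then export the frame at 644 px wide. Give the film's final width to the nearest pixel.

345 px

Fitted into 728×312, the film spans the height; its width is 312 × 5/4 ≈ 390.00 px.
The frame scales by 644/728 = 0.8846; 390.00 × 0.8846 ≈ 345.00 px.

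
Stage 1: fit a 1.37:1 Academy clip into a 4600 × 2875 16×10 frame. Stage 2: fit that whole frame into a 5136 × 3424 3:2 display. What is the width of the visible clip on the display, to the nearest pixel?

Inside the 4600×2875 canvas the clip is height-limited at 3938.75 × 2875.00.
The 16×10 canvas is width-limited in 5136×3424, giving 5136.00 × 3210.00; scale factor 1.1165.
So the clip's width is 3938.75 × 1.1165 ≈ 4397.70.

4398 px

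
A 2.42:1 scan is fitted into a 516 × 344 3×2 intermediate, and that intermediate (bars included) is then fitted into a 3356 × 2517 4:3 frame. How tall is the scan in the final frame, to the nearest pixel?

First fit — 2.42:1 into 516×344 spans the width: 516.00 × 213.22.
Second fit — the 3×2 canvas into 3356×2517 spans the width: 3356.00 × 2237.33 (×6.5039 from 516×344).
So the scan's height is 213.22 × 6.5039 ≈ 1386.78.

1387 px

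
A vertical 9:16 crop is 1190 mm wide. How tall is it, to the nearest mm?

At vertical 9:16, 1190·16/9 ≈ 2115.56.

2116 mm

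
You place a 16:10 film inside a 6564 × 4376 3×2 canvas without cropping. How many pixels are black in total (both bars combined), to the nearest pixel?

1795254 pixels

16:10 is wider than 3×2, so it spans the full width.
That makes the image 4102.5000 px tall (6564 × 10/16).
4376 − 4102.5000 = 273.5000 px of bars.
Bar area = 273.5000 × 6564 ≈ 1795254 px.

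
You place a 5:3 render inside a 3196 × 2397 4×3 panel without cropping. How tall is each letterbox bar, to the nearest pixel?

240 px

5:3 (1.667) > 4×3 (1.333), so the render fills the width.
That makes the image 1917.60 px tall (3196 × 3/5).
Black = 2397 − 1917.60 = 479.40 px, or 239.70 per bar.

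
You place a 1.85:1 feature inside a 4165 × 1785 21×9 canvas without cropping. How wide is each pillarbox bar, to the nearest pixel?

1.85:1 (1.850) < 21×9 (2.333), so the feature fills the height.
That makes the image 3302.25 px wide (1785 × 1.850).
Black = 4165 − 3302.25 = 862.75 px, or 431.38 per bar.

431 px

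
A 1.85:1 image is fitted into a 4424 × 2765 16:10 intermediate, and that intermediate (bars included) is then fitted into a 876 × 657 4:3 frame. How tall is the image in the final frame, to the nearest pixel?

1.85:1 in 4424×2765: fills the width, so the image is 4424.00 × 2391.35.
Second fit — the 16:10 canvas into 876×657 spans the width: 876.00 × 547.50 (×0.1980 from 4424×2765).
So the image's height is 2391.35 × 0.1980 ≈ 473.51.

474 px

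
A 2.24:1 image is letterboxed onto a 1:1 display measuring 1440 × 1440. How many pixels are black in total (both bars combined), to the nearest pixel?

2.24:1 (2.240) > 1:1 (1.000), so the image fills the width.
That makes the image 642.8571 px tall (1440 / 2.240).
Black = 1440 − 642.8571 = 797.1429 px.
That's 797.1429 × 1440 ≈ 1147886 black pixels.

1147886 pixels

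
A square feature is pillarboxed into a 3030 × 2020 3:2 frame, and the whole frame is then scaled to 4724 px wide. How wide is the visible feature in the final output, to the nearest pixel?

3149 px

At 3030×2020 the feature is height-limited, so width = 2020 × 1/1 ≈ 2020.00 px.
Scaling 3030 → 4724 is ×1.5591, so the width becomes 2020.00 × 1.5591 ≈ 3149.33 px.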